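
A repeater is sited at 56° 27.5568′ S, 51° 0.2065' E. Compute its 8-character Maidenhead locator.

Offset from 180°W / 90°S: lon 231.00344°, lat 33.54072°.
Field (20°×10°, letters A–R): 231.00344/20 → 11 → L, 33.54072/10 → 3 → D; chars LD.
Square (2°×1°, digits 0–9): 11.00344/2 → 5, 3.54072/1 → 3; chars 53.
Subsquare (5′×2.5′, letters a–x): 1.00344/0.0833333 → 12 → m, 0.54072/0.0416667 → 12 → m; chars mm.
Extended square (30″×15″, digits 0–9): 0.00344/0.00833333 → 0, 0.04072/0.00416667 → 9; chars 09.

LD53mm09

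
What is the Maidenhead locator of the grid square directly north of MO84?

Latitude square 4; +1 → 5.
The longitude characters are unchanged.

MO85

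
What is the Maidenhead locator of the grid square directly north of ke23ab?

Latitude subsquare b = 1; +1 → 2 = c.
The longitude characters are unchanged.

KE23ac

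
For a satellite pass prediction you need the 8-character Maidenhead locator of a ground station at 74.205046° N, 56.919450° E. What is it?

Offset from 180°W / 90°S: lon 236.91945°, lat 164.20505°.
Field: 236.91945/20 → 11 → L, 164.20505/10 → 16 → Q; chars LQ.
Square: 16.91945/2 → 8, 4.20505/1 → 4; chars 84.
Subsquare: 0.91945/0.0833333 → 11 → l, 0.20505/0.0416667 → 4 → e; chars le.
Extended square: 0.00278/0.00833333 → 0, 0.03838/0.00416667 → 9; chars 09.

LQ84le09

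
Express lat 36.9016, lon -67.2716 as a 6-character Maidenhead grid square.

Add 180° to longitude and 90° to latitude: 112.7284, 126.9016.
Field: 112.7284/20 → 5 → F, 126.9016/10 → 12 → M; chars FM.
Square: 12.7284/2 → 6, 6.9016/1 → 6; chars 66.
Subsquare: 0.7284/0.0833333 → 8 → i, 0.9016/0.0416667 → 21 → v; chars iv.

FM66iv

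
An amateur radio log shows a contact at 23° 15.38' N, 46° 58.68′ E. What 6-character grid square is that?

LL33lg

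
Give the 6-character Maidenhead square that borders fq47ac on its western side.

FQ37xc

Longitude subsquare a = 0; −1 → -1, wraps to 23 = x, carry into square.
Longitude square 4; −1 → 3.
The latitude characters are unchanged.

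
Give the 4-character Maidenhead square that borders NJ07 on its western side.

MJ97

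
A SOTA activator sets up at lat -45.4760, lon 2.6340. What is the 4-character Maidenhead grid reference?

Shift to the Maidenhead origin (180°W, 90°S): lon 182.63, lat 44.52.
Field: 182.63/20 → 9 → J, 44.52/10 → 4 → E; chars JE.
Square: 2.63/2 → 1, 4.52/1 → 4; chars 14.

JE14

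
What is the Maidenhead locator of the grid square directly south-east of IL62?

IL71

Longitude square 6; +1 → 7.
Latitude square 2; −1 → 1.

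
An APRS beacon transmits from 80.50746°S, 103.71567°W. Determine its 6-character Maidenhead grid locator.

DA89dl

Add 180° to longitude and 90° to latitude: 76.2843, 9.4925.
Field: 76.2843/20 → 3 → D, 9.4925/10 → 0 → A; chars DA.
Square: 16.2843/2 → 8, 9.4925/1 → 9; chars 89.
Subsquare: 0.2843/0.0833333 → 3 → d, 0.4925/0.0416667 → 11 → l; chars dl.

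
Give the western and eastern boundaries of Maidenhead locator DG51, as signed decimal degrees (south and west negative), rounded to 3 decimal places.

-110.000, -108.000

Field D=3, G=6: +3·20° lon, +6·10° lat → SW at lon -120°, lat -30°.
Square 5, 1: +5·2° lon, +1·1° lat → SW at lon -110°, lat -29°.
Cell spans 2° lon × 1° lat.
west -110.000, east -108.000.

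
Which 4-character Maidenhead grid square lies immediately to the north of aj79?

Latitude square 9; +1 → 10, wraps to 0, carry into field.
Latitude field J = 9; +1 → 10 = K.
The longitude characters are unchanged.

AK70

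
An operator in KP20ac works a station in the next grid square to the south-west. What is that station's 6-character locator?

Longitude subsquare a = 0; −1 → -1, wraps to 23 = x, carry into square.
Longitude square 2; −1 → 1.
Latitude subsquare c = 2; −1 → 1 = b.

KP10xb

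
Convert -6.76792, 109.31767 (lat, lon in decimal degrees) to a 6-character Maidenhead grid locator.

OI43pf

Add 180° to longitude and 90° to latitude: 289.3177, 83.2321.
Field: 289.3177/20 → 14 → O, 83.2321/10 → 8 → I; chars OI.
Square: 9.3177/2 → 4, 3.2321/1 → 3; chars 43.
Subsquare: 1.3177/0.0833333 → 15 → p, 0.2321/0.0416667 → 5 → f; chars pf.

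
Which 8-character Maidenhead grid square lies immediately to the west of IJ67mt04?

IJ67lt94

Longitude extended square 0; −1 → -1, wraps to 9, carry into subsquare.
Longitude subsquare m = 12; −1 → 11 = l.
The latitude characters are unchanged.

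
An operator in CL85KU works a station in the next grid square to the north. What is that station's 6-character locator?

Latitude subsquare u = 20; +1 → 21 = v.
The longitude characters are unchanged.

CL85kv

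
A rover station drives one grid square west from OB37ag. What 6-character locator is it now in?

OB27xg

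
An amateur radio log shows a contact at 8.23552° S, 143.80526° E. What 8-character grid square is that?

QI11vs63

Shift to the Maidenhead origin (180°W, 90°S): lon 323.80526, lat 81.76448.
Field: 323.80526/20 → 16 → Q, 81.76448/10 → 8 → I; chars QI.
Square: 3.80526/2 → 1, 1.76448/1 → 1; chars 11.
Subsquare: 1.80526/0.0833333 → 21 → v, 0.76448/0.0416667 → 18 → s; chars vs.
Extended square: 0.05526/0.00833333 → 6, 0.01448/0.00416667 → 3; chars 63.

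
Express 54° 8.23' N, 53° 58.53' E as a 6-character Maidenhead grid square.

LO64xd

Offset from 180°W / 90°S: lon 233.9755°, lat 144.1372°.
Field: lon ⌊233.9755/20⌋ = 11 → L; lat ⌊144.1372/10⌋ = 14 → O.
Square: lon ⌊13.9755/2⌋ = 6; lat ⌊4.1372/1⌋ = 4.
Subsquare: lon ⌊1.9755/0.0833333⌋ = 23 → x; lat ⌊0.1372/0.0416667⌋ = 3 → d.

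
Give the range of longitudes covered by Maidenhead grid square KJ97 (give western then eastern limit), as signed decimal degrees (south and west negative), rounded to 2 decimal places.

Field K=10, J=9: +10·20° lon, +9·10° lat → SW at lon 20°, lat 0°.
Square 9, 7: +9·2° lon, +7·1° lat → SW at lon 38°, lat 7°.
Cell spans 2° lon × 1° lat.
west 38.00, east 40.00.

38.00, 40.00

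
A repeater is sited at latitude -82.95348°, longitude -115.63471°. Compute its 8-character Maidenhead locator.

DA27eb31

Offset from 180°W / 90°S: lon 64.36529°, lat 7.04652°.
Field: 64.36529/20 → 3 → D, 7.04652/10 → 0 → A; chars DA.
Square: 4.36529/2 → 2, 7.04652/1 → 7; chars 27.
Subsquare: 0.36529/0.0833333 → 4 → e, 0.04652/0.0416667 → 1 → b; chars eb.
Extended square: 0.03196/0.00833333 → 3, 0.00485/0.00416667 → 1; chars 31.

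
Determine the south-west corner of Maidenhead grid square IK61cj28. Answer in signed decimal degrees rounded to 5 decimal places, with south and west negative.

11.40833, -7.81667

Field I=8, K=10: +8·20° lon, +10·10° lat → SW at lon -20°, lat 10°.
Square 6, 1: +6·2° lon, +1·1° lat → SW at lon -8°, lat 11°.
Subsquare c=2, j=9: +2·0.0833333° lon, +9·0.0416667° lat → SW at lon -7.83333°, lat 11.375°.
Extended square 2, 8: +2·0.00833333° lon, +8·0.00416667° lat → SW at lon -7.81667°, lat 11.4083°.
latitude 11.40833, longitude -7.81667.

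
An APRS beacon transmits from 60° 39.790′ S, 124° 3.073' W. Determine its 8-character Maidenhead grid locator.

Shift to the Maidenhead origin (180°W, 90°S): lon 55.94878, lat 29.33683.
Field (20°×10°, letters A–R): 55.94878/20 → 2 → C, 29.33683/10 → 2 → C; chars CC.
Square (2°×1°, digits 0–9): 15.94878/2 → 7, 9.33683/1 → 9; chars 79.
Subsquare (5′×2.5′, letters a–x): 1.94878/0.0833333 → 23 → x, 0.33683/0.0416667 → 8 → i; chars xi.
Extended square (30″×15″, digits 0–9): 0.03212/0.00833333 → 3, 0.00350/0.00416667 → 0; chars 30.

CC79xi30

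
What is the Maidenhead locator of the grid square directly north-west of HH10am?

Longitude subsquare a = 0; −1 → -1, wraps to 23 = x, carry into square.
Longitude square 1; −1 → 0.
Latitude subsquare m = 12; +1 → 13 = n.

HH00xn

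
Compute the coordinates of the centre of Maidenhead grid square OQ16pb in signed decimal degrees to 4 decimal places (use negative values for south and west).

76.0625, 103.2917

Field O=14, Q=16: +14·20° lon, +16·10° lat → SW at lon 100°, lat 70°.
Square 1, 6: +1·2° lon, +6·1° lat → SW at lon 102°, lat 76°.
Subsquare p=15, b=1: +15·0.0833333° lon, +1·0.0416667° lat → SW at lon 103.25°, lat 76.0417°.
Cell spans 0.0833333° lon × 0.0416667° lat. Centre is SW corner plus half of each.
latitude 76.0625, longitude 103.2917.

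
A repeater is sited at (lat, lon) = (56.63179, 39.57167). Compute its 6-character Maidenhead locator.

Shift to the Maidenhead origin (180°W, 90°S): lon 219.5717, lat 146.6318.
Field: lon ⌊219.5717/20⌋ = 10 → K; lat ⌊146.6318/10⌋ = 14 → O.
Square: lon ⌊19.5717/2⌋ = 9; lat ⌊6.6318/1⌋ = 6.
Subsquare: lon ⌊1.5717/0.0833333⌋ = 18 → s; lat ⌊0.6318/0.0416667⌋ = 15 → p.

KO96sp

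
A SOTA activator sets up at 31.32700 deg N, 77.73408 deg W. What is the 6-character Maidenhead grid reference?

FM11dh

Offset from 180°W / 90°S: lon 102.2659°, lat 121.3270°.
Field (20°×10°, letters A–R): 102.2659/20 → 5 → F, 121.3270/10 → 12 → M; chars FM.
Square (2°×1°, digits 0–9): 2.2659/2 → 1, 1.3270/1 → 1; chars 11.
Subsquare (5′×2.5′, letters a–x): 0.2659/0.0833333 → 3 → d, 0.3270/0.0416667 → 7 → h; chars dh.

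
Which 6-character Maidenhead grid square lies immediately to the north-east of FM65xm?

Longitude subsquare x = 23; +1 → 24, wraps to 0 = a, carry into square.
Longitude square 6; +1 → 7.
Latitude subsquare m = 12; +1 → 13 = n.

FM75an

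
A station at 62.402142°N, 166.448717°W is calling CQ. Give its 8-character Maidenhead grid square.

AP62sj66

Add 180° to longitude and 90° to latitude: 13.55128, 152.40214.
Field: lon ⌊13.55128/20⌋ = 0 → A; lat ⌊152.40214/10⌋ = 15 → P.
Square: lon ⌊13.55128/2⌋ = 6; lat ⌊2.40214/1⌋ = 2.
Subsquare: lon ⌊1.55128/0.0833333⌋ = 18 → s; lat ⌊0.40214/0.0416667⌋ = 9 → j.
Extended square: lon ⌊0.05128/0.00833333⌋ = 6; lat ⌊0.02714/0.00416667⌋ = 6.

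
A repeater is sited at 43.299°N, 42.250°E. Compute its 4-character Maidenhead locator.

Offset from 180°W / 90°S: lon 222.25°, lat 133.30°.
Field (20°×10°, letters A–R): 222.25/20 → 11 → L, 133.30/10 → 13 → N; chars LN.
Square (2°×1°, digits 0–9): 2.25/2 → 1, 3.30/1 → 3; chars 13.

LN13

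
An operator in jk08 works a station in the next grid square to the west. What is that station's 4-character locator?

IK98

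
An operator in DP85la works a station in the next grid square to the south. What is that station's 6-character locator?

DP84lx

Latitude subsquare a = 0; −1 → -1, wraps to 23 = x, carry into square.
Latitude square 5; −1 → 4.
The longitude characters are unchanged.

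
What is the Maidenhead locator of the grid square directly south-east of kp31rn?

KP31sm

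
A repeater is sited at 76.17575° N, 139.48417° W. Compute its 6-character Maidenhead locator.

Add 180° to longitude and 90° to latitude: 40.5158, 166.1757.
Field: lon ⌊40.5158/20⌋ = 2 → C; lat ⌊166.1757/10⌋ = 16 → Q.
Square: lon ⌊0.5158/2⌋ = 0; lat ⌊6.1757/1⌋ = 6.
Subsquare: lon ⌊0.5158/0.0833333⌋ = 6 → g; lat ⌊0.1757/0.0416667⌋ = 4 → e.

CQ06ge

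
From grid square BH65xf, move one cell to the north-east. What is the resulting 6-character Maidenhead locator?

BH75ag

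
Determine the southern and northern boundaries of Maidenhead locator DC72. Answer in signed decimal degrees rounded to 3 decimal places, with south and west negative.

Field D=3, C=2: +3·20° lon, +2·10° lat → SW at lon -120°, lat -70°.
Square 7, 2: +7·2° lon, +2·1° lat → SW at lon -106°, lat -68°.
Cell spans 2° lon × 1° lat.
south -68.000, north -67.000.

-68.000, -67.000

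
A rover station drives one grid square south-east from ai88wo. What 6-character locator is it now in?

AI88xn

Longitude subsquare w = 22; +1 → 23 = x.
Latitude subsquare o = 14; −1 → 13 = n.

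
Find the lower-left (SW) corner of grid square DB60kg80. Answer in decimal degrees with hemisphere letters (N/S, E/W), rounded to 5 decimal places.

Field D=3, B=1: +3·20° lon, +1·10° lat → SW at lon -120°, lat -80°.
Square 6, 0: +6·2° lon, +0·1° lat → SW at lon -108°, lat -80°.
Subsquare k=10, g=6: +10·0.0833333° lon, +6·0.0416667° lat → SW at lon -107.167°, lat -79.75°.
Extended square 8, 0: +8·0.00833333° lon, +0·0.00416667° lat → SW at lon -107.1°, lat -79.75°.
latitude 79.75000° S, longitude 107.10000° W.

79.75000° S, 107.10000° W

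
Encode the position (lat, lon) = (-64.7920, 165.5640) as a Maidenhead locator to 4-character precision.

Add 180° to longitude and 90° to latitude: 345.56, 25.21.
Field: 345.56/20 → 17 → R, 25.21/10 → 2 → C; chars RC.
Square: 5.56/2 → 2, 5.21/1 → 5; chars 25.

RC25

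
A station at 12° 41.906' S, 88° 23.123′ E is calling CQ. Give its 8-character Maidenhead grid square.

NH47eh62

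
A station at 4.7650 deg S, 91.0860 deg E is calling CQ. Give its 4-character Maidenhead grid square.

NI55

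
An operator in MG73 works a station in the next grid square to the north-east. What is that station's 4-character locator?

MG84

Longitude square 7; +1 → 8.
Latitude square 3; +1 → 4.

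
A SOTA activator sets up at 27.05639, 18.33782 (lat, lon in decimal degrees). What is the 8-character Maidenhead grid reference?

JL97eb03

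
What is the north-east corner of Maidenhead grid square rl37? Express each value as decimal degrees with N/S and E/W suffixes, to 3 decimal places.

28.000° N, 168.000° E

Field R=17, L=11: +17·20° lon, +11·10° lat → SW at lon 160°, lat 20°.
Square 3, 7: +3·2° lon, +7·1° lat → SW at lon 166°, lat 27°.
Cell spans 2° lon × 1° lat. NE corner is SW corner plus one full cell.
latitude 28.000° N, longitude 168.000° E.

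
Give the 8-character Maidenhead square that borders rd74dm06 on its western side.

RD74cm96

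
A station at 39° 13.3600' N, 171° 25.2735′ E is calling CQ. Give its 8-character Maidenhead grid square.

Offset from 180°W / 90°S: lon 351.42122°, lat 129.22267°.
Field (20°×10°, letters A–R): 351.42122/20 → 17 → R, 129.22267/10 → 12 → M; chars RM.
Square (2°×1°, digits 0–9): 11.42122/2 → 5, 9.22267/1 → 9; chars 59.
Subsquare (5′×2.5′, letters a–x): 1.42122/0.0833333 → 17 → r, 0.22267/0.0416667 → 5 → f; chars rf.
Extended square (30″×15″, digits 0–9): 0.00456/0.00833333 → 0, 0.01433/0.00416667 → 3; chars 03.

RM59rf03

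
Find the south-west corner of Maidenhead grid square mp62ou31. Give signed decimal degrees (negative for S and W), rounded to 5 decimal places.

Field M=12, P=15: +12·20° lon, +15·10° lat → SW at lon 60°, lat 60°.
Square 6, 2: +6·2° lon, +2·1° lat → SW at lon 72°, lat 62°.
Subsquare o=14, u=20: +14·0.0833333° lon, +20·0.0416667° lat → SW at lon 73.1667°, lat 62.8333°.
Extended square 3, 1: +3·0.00833333° lon, +1·0.00416667° lat → SW at lon 73.1917°, lat 62.8375°.
latitude 62.83750, longitude 73.19167.

62.83750, 73.19167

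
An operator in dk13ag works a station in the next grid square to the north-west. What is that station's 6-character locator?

DK03xh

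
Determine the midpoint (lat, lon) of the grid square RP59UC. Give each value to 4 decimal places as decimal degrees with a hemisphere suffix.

Field R=17, P=15: +17·20° lon, +15·10° lat → SW at lon 160°, lat 60°.
Square 5, 9: +5·2° lon, +9·1° lat → SW at lon 170°, lat 69°.
Subsquare u=20, c=2: +20·0.0833333° lon, +2·0.0416667° lat → SW at lon 171.667°, lat 69.0833°.
Cell spans 0.0833333° lon × 0.0416667° lat. Centre is SW corner plus half of each.
latitude 69.1042° N, longitude 171.7083° E.

69.1042° N, 171.7083° E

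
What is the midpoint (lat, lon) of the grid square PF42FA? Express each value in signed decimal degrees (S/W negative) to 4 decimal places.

-37.9792, 128.4583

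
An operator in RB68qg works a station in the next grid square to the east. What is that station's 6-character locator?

Longitude subsquare q = 16; +1 → 17 = r.
The latitude characters are unchanged.

RB68rg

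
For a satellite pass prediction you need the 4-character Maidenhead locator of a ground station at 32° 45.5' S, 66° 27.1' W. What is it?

FF67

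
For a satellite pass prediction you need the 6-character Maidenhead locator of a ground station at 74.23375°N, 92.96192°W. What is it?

EQ34mf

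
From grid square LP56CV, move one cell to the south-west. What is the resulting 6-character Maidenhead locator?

LP56bu

Longitude subsquare c = 2; −1 → 1 = b.
Latitude subsquare v = 21; −1 → 20 = u.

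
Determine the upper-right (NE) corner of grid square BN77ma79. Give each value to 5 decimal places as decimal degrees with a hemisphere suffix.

47.04167° N, 144.93333° W

Field B=1, N=13: +1·20° lon, +13·10° lat → SW at lon -160°, lat 40°.
Square 7, 7: +7·2° lon, +7·1° lat → SW at lon -146°, lat 47°.
Subsquare m=12, a=0: +12·0.0833333° lon, +0·0.0416667° lat → SW at lon -145°, lat 47°.
Extended square 7, 9: +7·0.00833333° lon, +9·0.00416667° lat → SW at lon -144.942°, lat 47.0375°.
Cell spans 0.00833333° lon × 0.00416667° lat. NE corner is SW corner plus one full cell.
latitude 47.04167° N, longitude 144.93333° W.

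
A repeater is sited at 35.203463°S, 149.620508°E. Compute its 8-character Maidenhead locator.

Offset from 180°W / 90°S: lon 329.62051°, lat 54.79654°.
Field (20°×10°, letters A–R): 329.62051/20 → 16 → Q, 54.79654/10 → 5 → F; chars QF.
Square (2°×1°, digits 0–9): 9.62051/2 → 4, 4.79654/1 → 4; chars 44.
Subsquare (5′×2.5′, letters a–x): 1.62051/0.0833333 → 19 → t, 0.79654/0.0416667 → 19 → t; chars tt.
Extended square (30″×15″, digits 0–9): 0.03717/0.00833333 → 4, 0.00487/0.00416667 → 1; chars 41.

QF44tt41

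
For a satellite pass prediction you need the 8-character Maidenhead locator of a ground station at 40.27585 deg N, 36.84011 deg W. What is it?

HN10ng96

Shift to the Maidenhead origin (180°W, 90°S): lon 143.15989, lat 130.27585.
Field: lon ⌊143.15989/20⌋ = 7 → H; lat ⌊130.27585/10⌋ = 13 → N.
Square: lon ⌊3.15989/2⌋ = 1; lat ⌊0.27585/1⌋ = 0.
Subsquare: lon ⌊1.15989/0.0833333⌋ = 13 → n; lat ⌊0.27585/0.0416667⌋ = 6 → g.
Extended square: lon ⌊0.07656/0.00833333⌋ = 9; lat ⌊0.02585/0.00416667⌋ = 6.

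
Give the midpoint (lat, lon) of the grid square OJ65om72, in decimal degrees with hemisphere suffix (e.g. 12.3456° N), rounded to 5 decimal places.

5.51042° N, 113.22917° E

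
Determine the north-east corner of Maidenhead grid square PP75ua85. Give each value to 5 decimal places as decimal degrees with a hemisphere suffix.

65.02500° N, 135.74167° E

Field P=15, P=15: +15·20° lon, +15·10° lat → SW at lon 120°, lat 60°.
Square 7, 5: +7·2° lon, +5·1° lat → SW at lon 134°, lat 65°.
Subsquare u=20, a=0: +20·0.0833333° lon, +0·0.0416667° lat → SW at lon 135.667°, lat 65°.
Extended square 8, 5: +8·0.00833333° lon, +5·0.00416667° lat → SW at lon 135.733°, lat 65.0208°.
Cell spans 0.00833333° lon × 0.00416667° lat. NE corner is SW corner plus one full cell.
latitude 65.02500° N, longitude 135.74167° E.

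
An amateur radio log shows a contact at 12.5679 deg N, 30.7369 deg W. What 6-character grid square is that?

HK42pn

Offset from 180°W / 90°S: lon 149.2631°, lat 102.5679°.
Field: 149.2631/20 → 7 → H, 102.5679/10 → 10 → K; chars HK.
Square: 9.2631/2 → 4, 2.5679/1 → 2; chars 42.
Subsquare: 1.2631/0.0833333 → 15 → p, 0.5679/0.0416667 → 13 → n; chars pn.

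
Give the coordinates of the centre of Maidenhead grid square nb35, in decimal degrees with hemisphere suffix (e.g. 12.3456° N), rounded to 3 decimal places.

Field N=13, B=1: +13·20° lon, +1·10° lat → SW at lon 80°, lat -80°.
Square 3, 5: +3·2° lon, +5·1° lat → SW at lon 86°, lat -75°.
Cell spans 2° lon × 1° lat. Centre is SW corner plus half of each.
latitude 74.500° S, longitude 87.000° E.

74.500° S, 87.000° E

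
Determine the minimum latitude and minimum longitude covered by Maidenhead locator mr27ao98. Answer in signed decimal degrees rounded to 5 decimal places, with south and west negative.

Field M=12, R=17: +12·20° lon, +17·10° lat → SW at lon 60°, lat 80°.
Square 2, 7: +2·2° lon, +7·1° lat → SW at lon 64°, lat 87°.
Subsquare a=0, o=14: +0·0.0833333° lon, +14·0.0416667° lat → SW at lon 64°, lat 87.5833°.
Extended square 9, 8: +9·0.00833333° lon, +8·0.00416667° lat → SW at lon 64.075°, lat 87.6167°.
latitude 87.61667, longitude 64.07500.

87.61667, 64.07500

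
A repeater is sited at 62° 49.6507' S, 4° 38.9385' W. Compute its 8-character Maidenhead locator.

Add 180° to longitude and 90° to latitude: 175.35102, 27.17249.
Field: 175.35102/20 → 8 → I, 27.17249/10 → 2 → C; chars IC.
Square: 15.35102/2 → 7, 7.17249/1 → 7; chars 77.
Subsquare: 1.35102/0.0833333 → 16 → q, 0.17249/0.0416667 → 4 → e; chars qe.
Extended square: 0.01769/0.00833333 → 2, 0.00582/0.00416667 → 1; chars 21.

IC77qe21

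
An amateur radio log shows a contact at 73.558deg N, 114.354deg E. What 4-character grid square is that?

OQ73

Offset from 180°W / 90°S: lon 294.35°, lat 163.56°.
Field: 294.35/20 → 14 → O, 163.56/10 → 16 → Q; chars OQ.
Square: 14.35/2 → 7, 3.56/1 → 3; chars 73.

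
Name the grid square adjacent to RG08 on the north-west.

QG99

Longitude square 0; −1 → -1, wraps to 9, carry into field.
Longitude field R = 17; −1 → 16 = Q.
Latitude square 8; +1 → 9.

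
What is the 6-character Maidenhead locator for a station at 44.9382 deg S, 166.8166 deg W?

Shift to the Maidenhead origin (180°W, 90°S): lon 13.1834, lat 45.0618.
Field (20°×10°, letters A–R): lon ⌊13.1834/20⌋ = 0 → A; lat ⌊45.0618/10⌋ = 4 → E.
Square (2°×1°, digits 0–9): lon ⌊13.1834/2⌋ = 6; lat ⌊5.0618/1⌋ = 5.
Subsquare (5′×2.5′, letters a–x): lon ⌊1.1834/0.0833333⌋ = 14 → o; lat ⌊0.0618/0.0416667⌋ = 1 → b.

AE65ob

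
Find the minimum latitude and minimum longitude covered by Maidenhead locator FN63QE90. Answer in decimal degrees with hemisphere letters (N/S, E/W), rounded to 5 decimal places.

43.16667° N, 66.59167° W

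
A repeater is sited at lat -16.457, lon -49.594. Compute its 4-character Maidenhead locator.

GH53

Shift to the Maidenhead origin (180°W, 90°S): lon 130.41, lat 73.54.
Field (20°×10°, letters A–R): 130.41/20 → 6 → G, 73.54/10 → 7 → H; chars GH.
Square (2°×1°, digits 0–9): 10.41/2 → 5, 3.54/1 → 3; chars 53.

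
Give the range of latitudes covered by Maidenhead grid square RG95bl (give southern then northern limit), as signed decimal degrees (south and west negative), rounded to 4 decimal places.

-24.5417, -24.5000

Field R=17, G=6: +17·20° lon, +6·10° lat → SW at lon 160°, lat -30°.
Square 9, 5: +9·2° lon, +5·1° lat → SW at lon 178°, lat -25°.
Subsquare b=1, l=11: +1·0.0833333° lon, +11·0.0416667° lat → SW at lon 178.083°, lat -24.5417°.
Cell spans 0.0833333° lon × 0.0416667° lat.
south -24.5417, north -24.5000.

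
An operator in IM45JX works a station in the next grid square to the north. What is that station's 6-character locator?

Latitude subsquare x = 23; +1 → 24, wraps to 0 = a, carry into square.
Latitude square 5; +1 → 6.
The longitude characters are unchanged.

IM46ja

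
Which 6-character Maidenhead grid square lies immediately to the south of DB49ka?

Latitude subsquare a = 0; −1 → -1, wraps to 23 = x, carry into square.
Latitude square 9; −1 → 8.
The longitude characters are unchanged.

DB48kx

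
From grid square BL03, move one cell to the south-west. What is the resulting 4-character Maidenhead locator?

AL92

Longitude square 0; −1 → -1, wraps to 9, carry into field.
Longitude field B = 1; −1 → 0 = A.
Latitude square 3; −1 → 2.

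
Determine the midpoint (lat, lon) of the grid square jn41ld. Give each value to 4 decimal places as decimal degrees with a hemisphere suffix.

Field J=9, N=13: +9·20° lon, +13·10° lat → SW at lon 0°, lat 40°.
Square 4, 1: +4·2° lon, +1·1° lat → SW at lon 8°, lat 41°.
Subsquare l=11, d=3: +11·0.0833333° lon, +3·0.0416667° lat → SW at lon 8.91667°, lat 41.125°.
Cell spans 0.0833333° lon × 0.0416667° lat. Centre is SW corner plus half of each.
latitude 41.1458° N, longitude 8.9583° E.

41.1458° N, 8.9583° E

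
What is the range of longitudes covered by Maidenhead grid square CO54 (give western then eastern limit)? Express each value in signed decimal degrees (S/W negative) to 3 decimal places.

-130.000, -128.000

Field C=2, O=14: +2·20° lon, +14·10° lat → SW at lon -140°, lat 50°.
Square 5, 4: +5·2° lon, +4·1° lat → SW at lon -130°, lat 54°.
Cell spans 2° lon × 1° lat.
west -130.000, east -128.000.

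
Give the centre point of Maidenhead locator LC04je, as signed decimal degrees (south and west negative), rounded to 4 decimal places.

-65.8125, 40.7917

Field L=11, C=2: +11·20° lon, +2·10° lat → SW at lon 40°, lat -70°.
Square 0, 4: +0·2° lon, +4·1° lat → SW at lon 40°, lat -66°.
Subsquare j=9, e=4: +9·0.0833333° lon, +4·0.0416667° lat → SW at lon 40.75°, lat -65.8333°.
Cell spans 0.0833333° lon × 0.0416667° lat. Centre is SW corner plus half of each.
latitude -65.8125, longitude 40.7917.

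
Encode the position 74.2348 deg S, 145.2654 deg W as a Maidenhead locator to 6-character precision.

Add 180° to longitude and 90° to latitude: 34.7346, 15.7652.
Field: lon ⌊34.7346/20⌋ = 1 → B; lat ⌊15.7652/10⌋ = 1 → B.
Square: lon ⌊14.7346/2⌋ = 7; lat ⌊5.7652/1⌋ = 5.
Subsquare: lon ⌊0.7346/0.0833333⌋ = 8 → i; lat ⌊0.7652/0.0416667⌋ = 18 → s.

BB75is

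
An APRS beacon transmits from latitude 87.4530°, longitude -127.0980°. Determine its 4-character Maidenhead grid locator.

Add 180° to longitude and 90° to latitude: 52.90, 177.45.
Field (20°×10°, letters A–R): 52.90/20 → 2 → C, 177.45/10 → 17 → R; chars CR.
Square (2°×1°, digits 0–9): 12.90/2 → 6, 7.45/1 → 7; chars 67.

CR67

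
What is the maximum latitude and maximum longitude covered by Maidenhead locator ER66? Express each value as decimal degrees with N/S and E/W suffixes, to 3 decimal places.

87.000° N, 86.000° W

Field E=4, R=17: +4·20° lon, +17·10° lat → SW at lon -100°, lat 80°.
Square 6, 6: +6·2° lon, +6·1° lat → SW at lon -88°, lat 86°.
Cell spans 2° lon × 1° lat. NE corner is SW corner plus one full cell.
latitude 87.000° N, longitude 86.000° W.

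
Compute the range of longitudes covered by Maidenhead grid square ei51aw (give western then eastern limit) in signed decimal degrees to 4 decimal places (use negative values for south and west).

Field E=4, I=8: +4·20° lon, +8·10° lat → SW at lon -100°, lat -10°.
Square 5, 1: +5·2° lon, +1·1° lat → SW at lon -90°, lat -9°.
Subsquare a=0, w=22: +0·0.0833333° lon, +22·0.0416667° lat → SW at lon -90°, lat -8.08333°.
Cell spans 0.0833333° lon × 0.0416667° lat.
west -90.0000, east -89.9167.

-90.0000, -89.9167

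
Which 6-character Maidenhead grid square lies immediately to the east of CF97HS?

CF97is

Longitude subsquare h = 7; +1 → 8 = i.
The latitude characters are unchanged.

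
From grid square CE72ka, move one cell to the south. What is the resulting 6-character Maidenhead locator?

CE71kx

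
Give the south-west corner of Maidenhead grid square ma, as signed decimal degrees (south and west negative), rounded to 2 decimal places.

Field M=12, A=0: +12·20° lon, +0·10° lat → SW at lon 60°, lat -90°.
latitude -90.00, longitude 60.00.

-90.00, 60.00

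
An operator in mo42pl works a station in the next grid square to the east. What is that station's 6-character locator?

Longitude subsquare p = 15; +1 → 16 = q.
The latitude characters are unchanged.

MO42ql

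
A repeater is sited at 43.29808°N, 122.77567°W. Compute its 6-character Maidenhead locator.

CN83oh

Add 180° to longitude and 90° to latitude: 57.2243, 133.2981.
Field: lon ⌊57.2243/20⌋ = 2 → C; lat ⌊133.2981/10⌋ = 13 → N.
Square: lon ⌊17.2243/2⌋ = 8; lat ⌊3.2981/1⌋ = 3.
Subsquare: lon ⌊1.2243/0.0833333⌋ = 14 → o; lat ⌊0.2981/0.0416667⌋ = 7 → h.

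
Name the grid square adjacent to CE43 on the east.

CE53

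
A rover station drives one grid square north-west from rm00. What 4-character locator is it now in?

QM91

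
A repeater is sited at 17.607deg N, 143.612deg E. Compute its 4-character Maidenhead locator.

QK17

Offset from 180°W / 90°S: lon 323.61°, lat 107.61°.
Field: 323.61/20 → 16 → Q, 107.61/10 → 10 → K; chars QK.
Square: 3.61/2 → 1, 7.61/1 → 7; chars 17.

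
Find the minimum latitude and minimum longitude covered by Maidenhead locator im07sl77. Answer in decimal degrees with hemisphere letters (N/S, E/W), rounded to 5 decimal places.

Field I=8, M=12: +8·20° lon, +12·10° lat → SW at lon -20°, lat 30°.
Square 0, 7: +0·2° lon, +7·1° lat → SW at lon -20°, lat 37°.
Subsquare s=18, l=11: +18·0.0833333° lon, +11·0.0416667° lat → SW at lon -18.5°, lat 37.4583°.
Extended square 7, 7: +7·0.00833333° lon, +7·0.00416667° lat → SW at lon -18.4417°, lat 37.4875°.
latitude 37.48750° N, longitude 18.44167° W.

37.48750° N, 18.44167° W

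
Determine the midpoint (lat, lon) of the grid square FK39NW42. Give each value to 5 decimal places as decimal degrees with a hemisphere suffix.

19.92708° N, 72.87917° W

Field F=5, K=10: +5·20° lon, +10·10° lat → SW at lon -80°, lat 10°.
Square 3, 9: +3·2° lon, +9·1° lat → SW at lon -74°, lat 19°.
Subsquare n=13, w=22: +13·0.0833333° lon, +22·0.0416667° lat → SW at lon -72.9167°, lat 19.9167°.
Extended square 4, 2: +4·0.00833333° lon, +2·0.00416667° lat → SW at lon -72.8833°, lat 19.925°.
Cell spans 0.00833333° lon × 0.00416667° lat. Centre is SW corner plus half of each.
latitude 19.92708° N, longitude 72.87917° W.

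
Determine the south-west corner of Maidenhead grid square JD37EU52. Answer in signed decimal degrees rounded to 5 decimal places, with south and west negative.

-52.15833, 6.37500

Field J=9, D=3: +9·20° lon, +3·10° lat → SW at lon 0°, lat -60°.
Square 3, 7: +3·2° lon, +7·1° lat → SW at lon 6°, lat -53°.
Subsquare e=4, u=20: +4·0.0833333° lon, +20·0.0416667° lat → SW at lon 6.33333°, lat -52.1667°.
Extended square 5, 2: +5·0.00833333° lon, +2·0.00416667° lat → SW at lon 6.375°, lat -52.1583°.
latitude -52.15833, longitude 6.37500.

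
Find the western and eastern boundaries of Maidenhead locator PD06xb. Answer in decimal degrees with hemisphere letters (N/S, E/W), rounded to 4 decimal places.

121.9167° E, 122.0000° E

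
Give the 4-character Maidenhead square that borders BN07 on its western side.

Longitude square 0; −1 → -1, wraps to 9, carry into field.
Longitude field B = 1; −1 → 0 = A.
The latitude characters are unchanged.

AN97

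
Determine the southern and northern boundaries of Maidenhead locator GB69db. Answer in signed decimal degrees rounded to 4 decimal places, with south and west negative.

-70.9583, -70.9167

Field G=6, B=1: +6·20° lon, +1·10° lat → SW at lon -60°, lat -80°.
Square 6, 9: +6·2° lon, +9·1° lat → SW at lon -48°, lat -71°.
Subsquare d=3, b=1: +3·0.0833333° lon, +1·0.0416667° lat → SW at lon -47.75°, lat -70.9583°.
Cell spans 0.0833333° lon × 0.0416667° lat.
south -70.9583, north -70.9167.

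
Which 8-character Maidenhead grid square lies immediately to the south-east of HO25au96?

Longitude extended square 9; +1 → 10, wraps to 0, carry into subsquare.
Longitude subsquare a = 0; +1 → 1 = b.
Latitude extended square 6; −1 → 5.

HO25bu05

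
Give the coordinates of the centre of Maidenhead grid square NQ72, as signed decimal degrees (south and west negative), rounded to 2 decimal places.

Field N=13, Q=16: +13·20° lon, +16·10° lat → SW at lon 80°, lat 70°.
Square 7, 2: +7·2° lon, +2·1° lat → SW at lon 94°, lat 72°.
Cell spans 2° lon × 1° lat. Centre is SW corner plus half of each.
latitude 72.50, longitude 95.00.

72.50, 95.00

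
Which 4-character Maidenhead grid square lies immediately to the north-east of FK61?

FK72

Longitude square 6; +1 → 7.
Latitude square 1; +1 → 2.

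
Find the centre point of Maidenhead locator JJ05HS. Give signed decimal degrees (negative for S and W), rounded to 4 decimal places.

5.7708, 0.6250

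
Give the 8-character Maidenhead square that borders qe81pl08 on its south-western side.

Longitude extended square 0; −1 → -1, wraps to 9, carry into subsquare.
Longitude subsquare p = 15; −1 → 14 = o.
Latitude extended square 8; −1 → 7.

QE81ol97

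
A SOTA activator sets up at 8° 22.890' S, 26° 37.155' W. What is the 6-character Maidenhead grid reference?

HI61qo

Shift to the Maidenhead origin (180°W, 90°S): lon 153.3808, lat 81.6185.
Field: lon ⌊153.3808/20⌋ = 7 → H; lat ⌊81.6185/10⌋ = 8 → I.
Square: lon ⌊13.3808/2⌋ = 6; lat ⌊1.6185/1⌋ = 1.
Subsquare: lon ⌊1.3808/0.0833333⌋ = 16 → q; lat ⌊0.6185/0.0416667⌋ = 14 → o.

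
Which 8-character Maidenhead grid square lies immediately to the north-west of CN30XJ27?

Longitude extended square 2; −1 → 1.
Latitude extended square 7; +1 → 8.

CN30xj18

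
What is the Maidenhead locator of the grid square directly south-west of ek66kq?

EK66jp

Longitude subsquare k = 10; −1 → 9 = j.
Latitude subsquare q = 16; −1 → 15 = p.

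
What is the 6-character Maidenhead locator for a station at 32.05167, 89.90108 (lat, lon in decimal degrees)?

NM42wb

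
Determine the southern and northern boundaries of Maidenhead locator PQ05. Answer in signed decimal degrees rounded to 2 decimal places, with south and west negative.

75.00, 76.00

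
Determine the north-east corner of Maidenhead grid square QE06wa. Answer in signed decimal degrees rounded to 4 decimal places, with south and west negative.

-43.9583, 141.9167

Field Q=16, E=4: +16·20° lon, +4·10° lat → SW at lon 140°, lat -50°.
Square 0, 6: +0·2° lon, +6·1° lat → SW at lon 140°, lat -44°.
Subsquare w=22, a=0: +22·0.0833333° lon, +0·0.0416667° lat → SW at lon 141.833°, lat -44°.
Cell spans 0.0833333° lon × 0.0416667° lat. NE corner is SW corner plus one full cell.
latitude -43.9583, longitude 141.9167.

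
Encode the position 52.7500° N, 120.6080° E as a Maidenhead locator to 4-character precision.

PO02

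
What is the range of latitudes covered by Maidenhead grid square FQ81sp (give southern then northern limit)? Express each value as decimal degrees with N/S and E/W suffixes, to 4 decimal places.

Field F=5, Q=16: +5·20° lon, +16·10° lat → SW at lon -80°, lat 70°.
Square 8, 1: +8·2° lon, +1·1° lat → SW at lon -64°, lat 71°.
Subsquare s=18, p=15: +18·0.0833333° lon, +15·0.0416667° lat → SW at lon -62.5°, lat 71.625°.
Cell spans 0.0833333° lon × 0.0416667° lat.
south 71.6250° N, north 71.6667° N.

71.6250° N, 71.6667° N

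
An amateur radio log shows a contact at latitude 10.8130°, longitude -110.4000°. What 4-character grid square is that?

DK40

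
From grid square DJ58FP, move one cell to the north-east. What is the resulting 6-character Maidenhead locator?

DJ58gq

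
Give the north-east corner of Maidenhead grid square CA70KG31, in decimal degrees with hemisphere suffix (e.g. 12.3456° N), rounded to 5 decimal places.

Field C=2, A=0: +2·20° lon, +0·10° lat → SW at lon -140°, lat -90°.
Square 7, 0: +7·2° lon, +0·1° lat → SW at lon -126°, lat -90°.
Subsquare k=10, g=6: +10·0.0833333° lon, +6·0.0416667° lat → SW at lon -125.167°, lat -89.75°.
Extended square 3, 1: +3·0.00833333° lon, +1·0.00416667° lat → SW at lon -125.142°, lat -89.7458°.
Cell spans 0.00833333° lon × 0.00416667° lat. NE corner is SW corner plus one full cell.
latitude 89.74167° S, longitude 125.13333° W.

89.74167° S, 125.13333° W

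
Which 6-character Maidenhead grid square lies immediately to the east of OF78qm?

Longitude subsquare q = 16; +1 → 17 = r.
The latitude characters are unchanged.

OF78rm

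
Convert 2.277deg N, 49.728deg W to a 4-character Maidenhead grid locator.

GJ52

Offset from 180°W / 90°S: lon 130.27°, lat 92.28°.
Field: lon ⌊130.27/20⌋ = 6 → G; lat ⌊92.28/10⌋ = 9 → J.
Square: lon ⌊10.27/2⌋ = 5; lat ⌊2.28/1⌋ = 2.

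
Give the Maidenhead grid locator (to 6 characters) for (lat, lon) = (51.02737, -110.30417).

Offset from 180°W / 90°S: lon 69.6958°, lat 141.0274°.
Field: lon ⌊69.6958/20⌋ = 3 → D; lat ⌊141.0274/10⌋ = 14 → O.
Square: lon ⌊9.6958/2⌋ = 4; lat ⌊1.0274/1⌋ = 1.
Subsquare: lon ⌊1.6958/0.0833333⌋ = 20 → u; lat ⌊0.0274/0.0416667⌋ = 0 → a.

DO41ua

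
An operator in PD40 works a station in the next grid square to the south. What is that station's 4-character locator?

PC49

Latitude square 0; −1 → -1, wraps to 9, carry into field.
Latitude field D = 3; −1 → 2 = C.
The longitude characters are unchanged.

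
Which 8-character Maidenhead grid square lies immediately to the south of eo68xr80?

Latitude extended square 0; −1 → -1, wraps to 9, carry into subsquare.
Latitude subsquare r = 17; −1 → 16 = q.
The longitude characters are unchanged.

EO68xq89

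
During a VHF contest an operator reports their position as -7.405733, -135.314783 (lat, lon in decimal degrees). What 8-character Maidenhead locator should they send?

Offset from 180°W / 90°S: lon 44.68522°, lat 82.59427°.
Field: 44.68522/20 → 2 → C, 82.59427/10 → 8 → I; chars CI.
Square: 4.68522/2 → 2, 2.59427/1 → 2; chars 22.
Subsquare: 0.68522/0.0833333 → 8 → i, 0.59427/0.0416667 → 14 → o; chars io.
Extended square: 0.01855/0.00833333 → 2, 0.01093/0.00416667 → 2; chars 22.

CI22io22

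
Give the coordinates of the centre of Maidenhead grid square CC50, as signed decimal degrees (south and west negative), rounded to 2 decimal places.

-69.50, -129.00

Field C=2, C=2: +2·20° lon, +2·10° lat → SW at lon -140°, lat -70°.
Square 5, 0: +5·2° lon, +0·1° lat → SW at lon -130°, lat -70°.
Cell spans 2° lon × 1° lat. Centre is SW corner plus half of each.
latitude -69.50, longitude -129.00.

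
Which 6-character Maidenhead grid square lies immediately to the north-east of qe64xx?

Longitude subsquare x = 23; +1 → 24, wraps to 0 = a, carry into square.
Longitude square 6; +1 → 7.
Latitude subsquare x = 23; +1 → 24, wraps to 0 = a, carry into square.
Latitude square 4; +1 → 5.

QE75aa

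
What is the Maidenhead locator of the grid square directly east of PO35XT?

PO45at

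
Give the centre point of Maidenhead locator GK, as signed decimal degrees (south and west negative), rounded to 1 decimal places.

Field G=6, K=10: +6·20° lon, +10·10° lat → SW at lon -60°, lat 10°.
Cell spans 20° lon × 10° lat. Centre is SW corner plus half of each.
latitude 15.0, longitude -50.0.

15.0, -50.0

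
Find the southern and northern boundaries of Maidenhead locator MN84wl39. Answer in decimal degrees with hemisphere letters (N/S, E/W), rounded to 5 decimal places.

44.49583° N, 44.50000° N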